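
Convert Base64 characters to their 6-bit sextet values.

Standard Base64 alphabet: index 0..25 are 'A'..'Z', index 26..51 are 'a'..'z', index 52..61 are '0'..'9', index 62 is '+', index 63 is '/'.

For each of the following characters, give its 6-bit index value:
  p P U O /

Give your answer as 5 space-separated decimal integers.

Answer: 41 15 20 14 63

Derivation:
'p': a..z range, 26 + ord('p') − ord('a') = 41
'P': A..Z range, ord('P') − ord('A') = 15
'U': A..Z range, ord('U') − ord('A') = 20
'O': A..Z range, ord('O') − ord('A') = 14
'/': index 63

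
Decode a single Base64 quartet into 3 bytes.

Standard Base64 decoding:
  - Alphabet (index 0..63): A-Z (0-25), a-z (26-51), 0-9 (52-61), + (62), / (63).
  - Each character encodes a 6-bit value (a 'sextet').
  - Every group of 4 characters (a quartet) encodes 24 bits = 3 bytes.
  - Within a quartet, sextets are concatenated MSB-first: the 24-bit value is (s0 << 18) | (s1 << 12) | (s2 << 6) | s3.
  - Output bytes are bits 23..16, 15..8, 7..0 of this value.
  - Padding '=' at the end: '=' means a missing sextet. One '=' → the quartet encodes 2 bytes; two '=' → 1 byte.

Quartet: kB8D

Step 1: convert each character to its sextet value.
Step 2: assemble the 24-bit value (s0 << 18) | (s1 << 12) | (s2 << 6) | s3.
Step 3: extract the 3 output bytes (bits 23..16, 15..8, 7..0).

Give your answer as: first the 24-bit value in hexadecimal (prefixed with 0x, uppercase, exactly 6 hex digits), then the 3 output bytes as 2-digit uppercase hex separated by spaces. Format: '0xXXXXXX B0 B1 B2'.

Sextets: k=36, B=1, 8=60, D=3
24-bit: (36<<18) | (1<<12) | (60<<6) | 3
      = 0x900000 | 0x001000 | 0x000F00 | 0x000003
      = 0x901F03
Bytes: (v>>16)&0xFF=90, (v>>8)&0xFF=1F, v&0xFF=03

Answer: 0x901F03 90 1F 03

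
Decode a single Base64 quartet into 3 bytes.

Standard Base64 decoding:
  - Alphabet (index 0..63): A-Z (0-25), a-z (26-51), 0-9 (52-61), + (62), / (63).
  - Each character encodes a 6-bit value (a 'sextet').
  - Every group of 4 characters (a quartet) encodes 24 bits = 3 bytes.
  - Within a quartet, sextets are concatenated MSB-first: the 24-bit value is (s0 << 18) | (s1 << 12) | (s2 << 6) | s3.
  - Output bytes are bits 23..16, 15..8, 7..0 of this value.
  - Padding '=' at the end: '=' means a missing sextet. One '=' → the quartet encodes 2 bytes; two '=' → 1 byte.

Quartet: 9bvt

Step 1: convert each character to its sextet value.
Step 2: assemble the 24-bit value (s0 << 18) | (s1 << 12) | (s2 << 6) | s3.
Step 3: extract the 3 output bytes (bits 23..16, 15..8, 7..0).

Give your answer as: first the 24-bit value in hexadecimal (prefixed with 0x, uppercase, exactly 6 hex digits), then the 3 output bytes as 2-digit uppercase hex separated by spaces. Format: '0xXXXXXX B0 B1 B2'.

Answer: 0xF5BBED F5 BB ED

Derivation:
Sextets: 9=61, b=27, v=47, t=45
24-bit: (61<<18) | (27<<12) | (47<<6) | 45
      = 0xF40000 | 0x01B000 | 0x000BC0 | 0x00002D
      = 0xF5BBED
Bytes: (v>>16)&0xFF=F5, (v>>8)&0xFF=BB, v&0xFF=ED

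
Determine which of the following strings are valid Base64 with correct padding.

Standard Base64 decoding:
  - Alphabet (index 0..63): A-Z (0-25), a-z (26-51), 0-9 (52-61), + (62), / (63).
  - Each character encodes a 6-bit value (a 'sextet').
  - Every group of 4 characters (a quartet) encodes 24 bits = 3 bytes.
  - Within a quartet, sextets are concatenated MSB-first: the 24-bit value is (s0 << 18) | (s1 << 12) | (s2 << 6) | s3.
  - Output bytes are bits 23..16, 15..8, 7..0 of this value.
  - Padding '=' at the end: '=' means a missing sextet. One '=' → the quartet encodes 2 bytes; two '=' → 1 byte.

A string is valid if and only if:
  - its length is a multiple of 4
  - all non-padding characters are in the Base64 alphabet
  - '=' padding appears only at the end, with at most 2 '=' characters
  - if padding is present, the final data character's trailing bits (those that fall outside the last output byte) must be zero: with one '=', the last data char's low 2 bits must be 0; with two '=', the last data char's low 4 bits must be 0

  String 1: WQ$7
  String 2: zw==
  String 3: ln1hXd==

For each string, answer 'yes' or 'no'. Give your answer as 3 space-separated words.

Answer: no yes no

Derivation:
String 1: 'WQ$7' → invalid (bad char(s): ['$'])
String 2: 'zw==' → valid
String 3: 'ln1hXd==' → invalid (bad trailing bits)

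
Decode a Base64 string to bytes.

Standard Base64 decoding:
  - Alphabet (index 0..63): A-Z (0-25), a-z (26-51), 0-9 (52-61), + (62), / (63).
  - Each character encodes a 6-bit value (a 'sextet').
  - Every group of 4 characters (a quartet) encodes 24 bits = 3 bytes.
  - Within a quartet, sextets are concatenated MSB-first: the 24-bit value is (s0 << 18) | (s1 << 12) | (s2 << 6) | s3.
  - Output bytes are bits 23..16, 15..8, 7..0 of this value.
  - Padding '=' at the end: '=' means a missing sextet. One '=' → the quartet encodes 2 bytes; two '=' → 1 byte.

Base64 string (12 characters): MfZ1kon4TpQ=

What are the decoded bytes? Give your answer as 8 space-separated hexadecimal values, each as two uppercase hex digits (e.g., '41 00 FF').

After char 0 ('M'=12): chars_in_quartet=1 acc=0xC bytes_emitted=0
After char 1 ('f'=31): chars_in_quartet=2 acc=0x31F bytes_emitted=0
After char 2 ('Z'=25): chars_in_quartet=3 acc=0xC7D9 bytes_emitted=0
After char 3 ('1'=53): chars_in_quartet=4 acc=0x31F675 -> emit 31 F6 75, reset; bytes_emitted=3
After char 4 ('k'=36): chars_in_quartet=1 acc=0x24 bytes_emitted=3
After char 5 ('o'=40): chars_in_quartet=2 acc=0x928 bytes_emitted=3
After char 6 ('n'=39): chars_in_quartet=3 acc=0x24A27 bytes_emitted=3
After char 7 ('4'=56): chars_in_quartet=4 acc=0x9289F8 -> emit 92 89 F8, reset; bytes_emitted=6
After char 8 ('T'=19): chars_in_quartet=1 acc=0x13 bytes_emitted=6
After char 9 ('p'=41): chars_in_quartet=2 acc=0x4E9 bytes_emitted=6
After char 10 ('Q'=16): chars_in_quartet=3 acc=0x13A50 bytes_emitted=6
Padding '=': partial quartet acc=0x13A50 -> emit 4E 94; bytes_emitted=8

Answer: 31 F6 75 92 89 F8 4E 94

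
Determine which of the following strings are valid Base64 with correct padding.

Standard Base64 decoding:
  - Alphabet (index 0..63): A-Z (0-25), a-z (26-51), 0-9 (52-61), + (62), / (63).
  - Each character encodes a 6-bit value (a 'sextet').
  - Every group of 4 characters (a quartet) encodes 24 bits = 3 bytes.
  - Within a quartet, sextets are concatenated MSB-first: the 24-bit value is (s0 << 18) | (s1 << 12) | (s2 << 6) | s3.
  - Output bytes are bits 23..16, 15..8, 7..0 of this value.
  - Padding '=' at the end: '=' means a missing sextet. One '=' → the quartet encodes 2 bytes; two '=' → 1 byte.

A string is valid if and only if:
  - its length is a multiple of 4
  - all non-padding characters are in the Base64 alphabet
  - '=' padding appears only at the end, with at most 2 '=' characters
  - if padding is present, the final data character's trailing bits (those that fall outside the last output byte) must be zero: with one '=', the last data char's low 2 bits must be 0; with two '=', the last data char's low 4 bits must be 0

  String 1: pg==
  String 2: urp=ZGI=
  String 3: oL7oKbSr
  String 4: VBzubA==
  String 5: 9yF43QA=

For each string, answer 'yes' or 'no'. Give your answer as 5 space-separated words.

Answer: yes no yes yes yes

Derivation:
String 1: 'pg==' → valid
String 2: 'urp=ZGI=' → invalid (bad char(s): ['=']; '=' in middle)
String 3: 'oL7oKbSr' → valid
String 4: 'VBzubA==' → valid
String 5: '9yF43QA=' → valid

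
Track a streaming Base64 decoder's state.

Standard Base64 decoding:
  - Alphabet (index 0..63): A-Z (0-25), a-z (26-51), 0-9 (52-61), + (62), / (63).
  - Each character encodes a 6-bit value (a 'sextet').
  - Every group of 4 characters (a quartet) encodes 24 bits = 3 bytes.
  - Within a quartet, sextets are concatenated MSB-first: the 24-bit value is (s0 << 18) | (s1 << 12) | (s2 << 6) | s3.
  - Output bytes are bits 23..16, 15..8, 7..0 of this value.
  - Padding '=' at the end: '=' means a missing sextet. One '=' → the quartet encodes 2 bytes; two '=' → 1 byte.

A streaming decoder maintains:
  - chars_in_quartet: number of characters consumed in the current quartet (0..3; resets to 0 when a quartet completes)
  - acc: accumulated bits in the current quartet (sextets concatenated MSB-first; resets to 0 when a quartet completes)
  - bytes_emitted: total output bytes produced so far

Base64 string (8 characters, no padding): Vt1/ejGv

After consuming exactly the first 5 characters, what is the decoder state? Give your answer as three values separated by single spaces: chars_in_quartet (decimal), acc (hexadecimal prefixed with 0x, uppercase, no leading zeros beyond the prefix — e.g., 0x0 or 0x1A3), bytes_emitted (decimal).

After char 0 ('V'=21): chars_in_quartet=1 acc=0x15 bytes_emitted=0
After char 1 ('t'=45): chars_in_quartet=2 acc=0x56D bytes_emitted=0
After char 2 ('1'=53): chars_in_quartet=3 acc=0x15B75 bytes_emitted=0
After char 3 ('/'=63): chars_in_quartet=4 acc=0x56DD7F -> emit 56 DD 7F, reset; bytes_emitted=3
After char 4 ('e'=30): chars_in_quartet=1 acc=0x1E bytes_emitted=3

Answer: 1 0x1E 3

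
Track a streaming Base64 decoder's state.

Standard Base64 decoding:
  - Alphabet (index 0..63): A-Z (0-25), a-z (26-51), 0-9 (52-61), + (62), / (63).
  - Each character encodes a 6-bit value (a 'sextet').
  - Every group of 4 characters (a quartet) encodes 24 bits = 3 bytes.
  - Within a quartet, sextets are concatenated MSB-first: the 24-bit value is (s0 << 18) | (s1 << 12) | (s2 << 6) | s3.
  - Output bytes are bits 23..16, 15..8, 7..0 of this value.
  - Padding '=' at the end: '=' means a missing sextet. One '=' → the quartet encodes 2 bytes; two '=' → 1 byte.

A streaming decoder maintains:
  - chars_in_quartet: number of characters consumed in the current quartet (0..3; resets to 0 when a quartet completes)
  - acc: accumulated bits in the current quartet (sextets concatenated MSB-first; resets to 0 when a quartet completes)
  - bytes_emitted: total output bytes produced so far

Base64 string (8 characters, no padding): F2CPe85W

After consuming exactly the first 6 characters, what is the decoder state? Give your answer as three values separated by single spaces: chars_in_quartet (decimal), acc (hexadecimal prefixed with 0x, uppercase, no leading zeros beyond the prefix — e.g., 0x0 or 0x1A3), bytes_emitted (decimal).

Answer: 2 0x7BC 3

Derivation:
After char 0 ('F'=5): chars_in_quartet=1 acc=0x5 bytes_emitted=0
After char 1 ('2'=54): chars_in_quartet=2 acc=0x176 bytes_emitted=0
After char 2 ('C'=2): chars_in_quartet=3 acc=0x5D82 bytes_emitted=0
After char 3 ('P'=15): chars_in_quartet=4 acc=0x17608F -> emit 17 60 8F, reset; bytes_emitted=3
After char 4 ('e'=30): chars_in_quartet=1 acc=0x1E bytes_emitted=3
After char 5 ('8'=60): chars_in_quartet=2 acc=0x7BC bytes_emitted=3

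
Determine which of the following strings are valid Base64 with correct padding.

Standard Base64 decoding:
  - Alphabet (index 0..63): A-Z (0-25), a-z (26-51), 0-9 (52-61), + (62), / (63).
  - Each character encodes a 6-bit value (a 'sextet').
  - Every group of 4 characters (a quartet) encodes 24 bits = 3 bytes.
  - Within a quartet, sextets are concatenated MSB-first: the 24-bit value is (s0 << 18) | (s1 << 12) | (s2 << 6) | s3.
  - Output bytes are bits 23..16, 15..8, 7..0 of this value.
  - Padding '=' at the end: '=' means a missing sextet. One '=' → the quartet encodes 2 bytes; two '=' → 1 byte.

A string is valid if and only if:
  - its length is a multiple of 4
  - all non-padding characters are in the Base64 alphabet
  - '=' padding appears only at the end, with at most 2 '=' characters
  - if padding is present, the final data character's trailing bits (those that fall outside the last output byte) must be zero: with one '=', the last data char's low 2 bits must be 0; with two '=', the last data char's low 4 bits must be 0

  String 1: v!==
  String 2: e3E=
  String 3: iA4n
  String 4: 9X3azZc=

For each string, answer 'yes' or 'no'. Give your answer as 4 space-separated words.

String 1: 'v!==' → invalid (bad char(s): ['!'])
String 2: 'e3E=' → valid
String 3: 'iA4n' → valid
String 4: '9X3azZc=' → valid

Answer: no yes yes yes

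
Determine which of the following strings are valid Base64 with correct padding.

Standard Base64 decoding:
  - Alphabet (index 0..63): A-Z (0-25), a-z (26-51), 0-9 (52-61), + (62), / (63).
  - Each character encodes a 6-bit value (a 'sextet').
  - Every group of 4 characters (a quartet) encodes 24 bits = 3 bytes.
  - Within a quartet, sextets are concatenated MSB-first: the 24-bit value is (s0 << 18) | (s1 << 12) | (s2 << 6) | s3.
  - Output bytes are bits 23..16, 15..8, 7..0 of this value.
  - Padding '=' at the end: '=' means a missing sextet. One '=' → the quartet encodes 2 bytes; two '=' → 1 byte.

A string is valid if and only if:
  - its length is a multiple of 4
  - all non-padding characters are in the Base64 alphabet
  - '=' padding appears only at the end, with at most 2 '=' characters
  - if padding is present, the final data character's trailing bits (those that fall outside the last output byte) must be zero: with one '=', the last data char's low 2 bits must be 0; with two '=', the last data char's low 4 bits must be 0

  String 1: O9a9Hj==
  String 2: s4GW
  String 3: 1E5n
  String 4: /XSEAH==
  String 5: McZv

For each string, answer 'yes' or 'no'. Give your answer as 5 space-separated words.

Answer: no yes yes no yes

Derivation:
String 1: 'O9a9Hj==' → invalid (bad trailing bits)
String 2: 's4GW' → valid
String 3: '1E5n' → valid
String 4: '/XSEAH==' → invalid (bad trailing bits)
String 5: 'McZv' → valid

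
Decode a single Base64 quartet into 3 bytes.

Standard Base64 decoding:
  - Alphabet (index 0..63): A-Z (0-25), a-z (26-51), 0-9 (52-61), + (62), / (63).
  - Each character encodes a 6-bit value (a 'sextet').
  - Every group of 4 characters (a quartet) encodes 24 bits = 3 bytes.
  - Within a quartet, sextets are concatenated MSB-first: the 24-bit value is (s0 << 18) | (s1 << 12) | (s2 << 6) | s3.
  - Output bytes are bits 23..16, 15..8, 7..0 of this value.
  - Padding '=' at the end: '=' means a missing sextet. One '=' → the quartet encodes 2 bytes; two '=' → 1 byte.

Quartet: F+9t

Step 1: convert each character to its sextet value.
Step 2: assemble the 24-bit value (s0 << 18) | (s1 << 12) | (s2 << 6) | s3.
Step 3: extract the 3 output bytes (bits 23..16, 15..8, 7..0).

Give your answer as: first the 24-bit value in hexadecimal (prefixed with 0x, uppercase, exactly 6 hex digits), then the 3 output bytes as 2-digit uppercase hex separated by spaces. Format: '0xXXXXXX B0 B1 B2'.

Sextets: F=5, +=62, 9=61, t=45
24-bit: (5<<18) | (62<<12) | (61<<6) | 45
      = 0x140000 | 0x03E000 | 0x000F40 | 0x00002D
      = 0x17EF6D
Bytes: (v>>16)&0xFF=17, (v>>8)&0xFF=EF, v&0xFF=6D

Answer: 0x17EF6D 17 EF 6D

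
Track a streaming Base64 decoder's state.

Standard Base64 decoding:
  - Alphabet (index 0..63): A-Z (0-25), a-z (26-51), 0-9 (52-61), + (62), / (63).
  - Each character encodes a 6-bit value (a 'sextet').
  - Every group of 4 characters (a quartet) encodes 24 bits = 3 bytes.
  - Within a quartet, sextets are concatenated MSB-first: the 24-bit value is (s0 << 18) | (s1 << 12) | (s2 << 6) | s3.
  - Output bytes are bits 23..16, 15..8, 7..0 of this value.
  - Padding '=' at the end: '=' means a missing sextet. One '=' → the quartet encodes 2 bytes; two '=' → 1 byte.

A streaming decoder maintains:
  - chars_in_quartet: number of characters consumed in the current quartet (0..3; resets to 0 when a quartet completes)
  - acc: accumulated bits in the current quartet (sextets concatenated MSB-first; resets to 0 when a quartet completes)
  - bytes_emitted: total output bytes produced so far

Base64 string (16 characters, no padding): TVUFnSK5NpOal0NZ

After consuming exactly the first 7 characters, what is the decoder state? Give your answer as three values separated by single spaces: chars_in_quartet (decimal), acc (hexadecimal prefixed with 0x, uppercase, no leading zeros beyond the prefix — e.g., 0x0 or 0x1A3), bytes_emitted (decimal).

Answer: 3 0x2748A 3

Derivation:
After char 0 ('T'=19): chars_in_quartet=1 acc=0x13 bytes_emitted=0
After char 1 ('V'=21): chars_in_quartet=2 acc=0x4D5 bytes_emitted=0
After char 2 ('U'=20): chars_in_quartet=3 acc=0x13554 bytes_emitted=0
After char 3 ('F'=5): chars_in_quartet=4 acc=0x4D5505 -> emit 4D 55 05, reset; bytes_emitted=3
After char 4 ('n'=39): chars_in_quartet=1 acc=0x27 bytes_emitted=3
After char 5 ('S'=18): chars_in_quartet=2 acc=0x9D2 bytes_emitted=3
After char 6 ('K'=10): chars_in_quartet=3 acc=0x2748A bytes_emitted=3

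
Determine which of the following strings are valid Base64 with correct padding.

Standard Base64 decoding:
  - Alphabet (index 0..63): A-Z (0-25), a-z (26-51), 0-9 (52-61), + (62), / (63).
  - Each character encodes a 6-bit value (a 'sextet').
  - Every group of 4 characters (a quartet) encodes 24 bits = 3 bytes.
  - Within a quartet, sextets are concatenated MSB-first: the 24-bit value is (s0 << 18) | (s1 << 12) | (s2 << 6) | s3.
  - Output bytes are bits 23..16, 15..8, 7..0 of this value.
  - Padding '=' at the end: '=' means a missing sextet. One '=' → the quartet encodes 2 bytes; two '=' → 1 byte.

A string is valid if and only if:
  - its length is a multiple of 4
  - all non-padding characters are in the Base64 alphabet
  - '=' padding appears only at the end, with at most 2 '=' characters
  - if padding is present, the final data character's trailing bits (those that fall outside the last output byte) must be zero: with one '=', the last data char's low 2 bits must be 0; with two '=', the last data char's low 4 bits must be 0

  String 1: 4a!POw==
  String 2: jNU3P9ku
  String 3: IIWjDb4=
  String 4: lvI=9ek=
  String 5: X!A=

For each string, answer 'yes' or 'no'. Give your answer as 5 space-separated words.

String 1: '4a!POw==' → invalid (bad char(s): ['!'])
String 2: 'jNU3P9ku' → valid
String 3: 'IIWjDb4=' → valid
String 4: 'lvI=9ek=' → invalid (bad char(s): ['=']; '=' in middle)
String 5: 'X!A=' → invalid (bad char(s): ['!'])

Answer: no yes yes no no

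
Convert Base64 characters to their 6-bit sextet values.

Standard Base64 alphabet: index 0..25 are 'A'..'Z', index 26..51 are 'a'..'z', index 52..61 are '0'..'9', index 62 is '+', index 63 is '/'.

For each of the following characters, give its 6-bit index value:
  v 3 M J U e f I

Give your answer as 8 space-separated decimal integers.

Answer: 47 55 12 9 20 30 31 8

Derivation:
'v': a..z range, 26 + ord('v') − ord('a') = 47
'3': 0..9 range, 52 + ord('3') − ord('0') = 55
'M': A..Z range, ord('M') − ord('A') = 12
'J': A..Z range, ord('J') − ord('A') = 9
'U': A..Z range, ord('U') − ord('A') = 20
'e': a..z range, 26 + ord('e') − ord('a') = 30
'f': a..z range, 26 + ord('f') − ord('a') = 31
'I': A..Z range, ord('I') − ord('A') = 8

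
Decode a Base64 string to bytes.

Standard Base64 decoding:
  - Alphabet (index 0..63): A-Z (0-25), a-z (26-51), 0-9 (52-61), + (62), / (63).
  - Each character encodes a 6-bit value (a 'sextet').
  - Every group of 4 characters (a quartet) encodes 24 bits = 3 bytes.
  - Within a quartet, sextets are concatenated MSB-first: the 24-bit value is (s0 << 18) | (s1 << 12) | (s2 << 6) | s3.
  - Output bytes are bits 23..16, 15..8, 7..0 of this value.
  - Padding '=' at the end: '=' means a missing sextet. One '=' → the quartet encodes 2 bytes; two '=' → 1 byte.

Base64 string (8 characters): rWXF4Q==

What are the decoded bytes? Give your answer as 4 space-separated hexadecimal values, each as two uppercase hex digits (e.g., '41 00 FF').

Answer: AD 65 C5 E1

Derivation:
After char 0 ('r'=43): chars_in_quartet=1 acc=0x2B bytes_emitted=0
After char 1 ('W'=22): chars_in_quartet=2 acc=0xAD6 bytes_emitted=0
After char 2 ('X'=23): chars_in_quartet=3 acc=0x2B597 bytes_emitted=0
After char 3 ('F'=5): chars_in_quartet=4 acc=0xAD65C5 -> emit AD 65 C5, reset; bytes_emitted=3
After char 4 ('4'=56): chars_in_quartet=1 acc=0x38 bytes_emitted=3
After char 5 ('Q'=16): chars_in_quartet=2 acc=0xE10 bytes_emitted=3
Padding '==': partial quartet acc=0xE10 -> emit E1; bytes_emitted=4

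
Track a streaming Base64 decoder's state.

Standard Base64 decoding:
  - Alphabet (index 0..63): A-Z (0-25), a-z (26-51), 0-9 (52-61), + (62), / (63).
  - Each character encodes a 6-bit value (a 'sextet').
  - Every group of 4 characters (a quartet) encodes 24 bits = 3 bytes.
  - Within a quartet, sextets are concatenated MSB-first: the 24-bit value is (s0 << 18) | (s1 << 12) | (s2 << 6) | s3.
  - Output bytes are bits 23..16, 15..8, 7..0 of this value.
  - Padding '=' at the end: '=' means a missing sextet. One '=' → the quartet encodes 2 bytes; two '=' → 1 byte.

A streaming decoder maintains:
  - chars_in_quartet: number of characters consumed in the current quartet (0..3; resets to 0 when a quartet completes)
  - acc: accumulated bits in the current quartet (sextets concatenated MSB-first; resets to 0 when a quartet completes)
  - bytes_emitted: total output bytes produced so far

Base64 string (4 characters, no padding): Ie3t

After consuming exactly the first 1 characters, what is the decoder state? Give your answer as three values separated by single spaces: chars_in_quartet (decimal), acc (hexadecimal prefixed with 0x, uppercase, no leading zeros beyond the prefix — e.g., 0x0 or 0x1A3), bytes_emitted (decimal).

After char 0 ('I'=8): chars_in_quartet=1 acc=0x8 bytes_emitted=0

Answer: 1 0x8 0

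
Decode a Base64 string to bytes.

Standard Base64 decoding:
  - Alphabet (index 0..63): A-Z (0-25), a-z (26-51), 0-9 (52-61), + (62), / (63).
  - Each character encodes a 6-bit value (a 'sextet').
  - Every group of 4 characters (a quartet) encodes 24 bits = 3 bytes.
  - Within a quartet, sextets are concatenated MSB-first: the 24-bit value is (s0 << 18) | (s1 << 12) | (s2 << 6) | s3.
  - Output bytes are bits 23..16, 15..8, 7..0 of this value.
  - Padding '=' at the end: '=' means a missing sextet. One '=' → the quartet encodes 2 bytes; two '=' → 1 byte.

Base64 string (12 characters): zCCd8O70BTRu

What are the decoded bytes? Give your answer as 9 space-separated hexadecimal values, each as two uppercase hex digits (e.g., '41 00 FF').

After char 0 ('z'=51): chars_in_quartet=1 acc=0x33 bytes_emitted=0
After char 1 ('C'=2): chars_in_quartet=2 acc=0xCC2 bytes_emitted=0
After char 2 ('C'=2): chars_in_quartet=3 acc=0x33082 bytes_emitted=0
After char 3 ('d'=29): chars_in_quartet=4 acc=0xCC209D -> emit CC 20 9D, reset; bytes_emitted=3
After char 4 ('8'=60): chars_in_quartet=1 acc=0x3C bytes_emitted=3
After char 5 ('O'=14): chars_in_quartet=2 acc=0xF0E bytes_emitted=3
After char 6 ('7'=59): chars_in_quartet=3 acc=0x3C3BB bytes_emitted=3
After char 7 ('0'=52): chars_in_quartet=4 acc=0xF0EEF4 -> emit F0 EE F4, reset; bytes_emitted=6
After char 8 ('B'=1): chars_in_quartet=1 acc=0x1 bytes_emitted=6
After char 9 ('T'=19): chars_in_quartet=2 acc=0x53 bytes_emitted=6
After char 10 ('R'=17): chars_in_quartet=3 acc=0x14D1 bytes_emitted=6
After char 11 ('u'=46): chars_in_quartet=4 acc=0x5346E -> emit 05 34 6E, reset; bytes_emitted=9

Answer: CC 20 9D F0 EE F4 05 34 6E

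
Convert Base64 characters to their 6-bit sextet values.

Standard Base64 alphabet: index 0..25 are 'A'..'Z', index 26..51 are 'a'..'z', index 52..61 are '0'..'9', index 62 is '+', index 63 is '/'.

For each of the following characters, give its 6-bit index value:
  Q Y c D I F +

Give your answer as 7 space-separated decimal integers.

'Q': A..Z range, ord('Q') − ord('A') = 16
'Y': A..Z range, ord('Y') − ord('A') = 24
'c': a..z range, 26 + ord('c') − ord('a') = 28
'D': A..Z range, ord('D') − ord('A') = 3
'I': A..Z range, ord('I') − ord('A') = 8
'F': A..Z range, ord('F') − ord('A') = 5
'+': index 62

Answer: 16 24 28 3 8 5 62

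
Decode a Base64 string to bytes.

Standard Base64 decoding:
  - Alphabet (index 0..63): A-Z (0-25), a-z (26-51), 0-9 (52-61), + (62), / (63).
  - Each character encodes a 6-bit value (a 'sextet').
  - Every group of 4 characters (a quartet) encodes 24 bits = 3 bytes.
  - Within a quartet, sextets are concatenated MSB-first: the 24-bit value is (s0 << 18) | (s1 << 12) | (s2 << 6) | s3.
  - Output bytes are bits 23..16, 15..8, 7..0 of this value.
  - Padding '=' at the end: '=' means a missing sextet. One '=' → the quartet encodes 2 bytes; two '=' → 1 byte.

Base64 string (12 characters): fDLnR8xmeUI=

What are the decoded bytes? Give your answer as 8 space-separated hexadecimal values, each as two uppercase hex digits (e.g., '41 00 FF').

Answer: 7C 32 E7 47 CC 66 79 42

Derivation:
After char 0 ('f'=31): chars_in_quartet=1 acc=0x1F bytes_emitted=0
After char 1 ('D'=3): chars_in_quartet=2 acc=0x7C3 bytes_emitted=0
After char 2 ('L'=11): chars_in_quartet=3 acc=0x1F0CB bytes_emitted=0
After char 3 ('n'=39): chars_in_quartet=4 acc=0x7C32E7 -> emit 7C 32 E7, reset; bytes_emitted=3
After char 4 ('R'=17): chars_in_quartet=1 acc=0x11 bytes_emitted=3
After char 5 ('8'=60): chars_in_quartet=2 acc=0x47C bytes_emitted=3
After char 6 ('x'=49): chars_in_quartet=3 acc=0x11F31 bytes_emitted=3
After char 7 ('m'=38): chars_in_quartet=4 acc=0x47CC66 -> emit 47 CC 66, reset; bytes_emitted=6
After char 8 ('e'=30): chars_in_quartet=1 acc=0x1E bytes_emitted=6
After char 9 ('U'=20): chars_in_quartet=2 acc=0x794 bytes_emitted=6
After char 10 ('I'=8): chars_in_quartet=3 acc=0x1E508 bytes_emitted=6
Padding '=': partial quartet acc=0x1E508 -> emit 79 42; bytes_emitted=8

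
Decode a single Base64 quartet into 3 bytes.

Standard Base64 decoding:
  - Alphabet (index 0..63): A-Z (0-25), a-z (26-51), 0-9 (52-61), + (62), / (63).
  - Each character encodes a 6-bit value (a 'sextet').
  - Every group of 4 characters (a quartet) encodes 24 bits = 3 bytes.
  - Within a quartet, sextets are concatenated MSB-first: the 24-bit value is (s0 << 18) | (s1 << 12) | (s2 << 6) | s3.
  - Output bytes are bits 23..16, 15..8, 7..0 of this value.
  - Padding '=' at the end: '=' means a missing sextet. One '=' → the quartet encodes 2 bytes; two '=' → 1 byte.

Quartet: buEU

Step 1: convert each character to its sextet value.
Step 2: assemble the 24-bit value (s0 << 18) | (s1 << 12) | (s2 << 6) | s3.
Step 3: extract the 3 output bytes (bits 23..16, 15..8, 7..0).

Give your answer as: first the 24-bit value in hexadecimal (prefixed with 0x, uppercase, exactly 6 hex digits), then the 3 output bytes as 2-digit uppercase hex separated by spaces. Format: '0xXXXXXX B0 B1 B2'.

Answer: 0x6EE114 6E E1 14

Derivation:
Sextets: b=27, u=46, E=4, U=20
24-bit: (27<<18) | (46<<12) | (4<<6) | 20
      = 0x6C0000 | 0x02E000 | 0x000100 | 0x000014
      = 0x6EE114
Bytes: (v>>16)&0xFF=6E, (v>>8)&0xFF=E1, v&0xFF=14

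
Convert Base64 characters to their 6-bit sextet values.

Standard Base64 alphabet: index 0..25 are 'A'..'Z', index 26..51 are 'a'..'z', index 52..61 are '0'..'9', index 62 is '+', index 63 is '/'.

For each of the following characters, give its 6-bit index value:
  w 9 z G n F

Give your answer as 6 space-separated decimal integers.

Answer: 48 61 51 6 39 5

Derivation:
'w': a..z range, 26 + ord('w') − ord('a') = 48
'9': 0..9 range, 52 + ord('9') − ord('0') = 61
'z': a..z range, 26 + ord('z') − ord('a') = 51
'G': A..Z range, ord('G') − ord('A') = 6
'n': a..z range, 26 + ord('n') − ord('a') = 39
'F': A..Z range, ord('F') − ord('A') = 5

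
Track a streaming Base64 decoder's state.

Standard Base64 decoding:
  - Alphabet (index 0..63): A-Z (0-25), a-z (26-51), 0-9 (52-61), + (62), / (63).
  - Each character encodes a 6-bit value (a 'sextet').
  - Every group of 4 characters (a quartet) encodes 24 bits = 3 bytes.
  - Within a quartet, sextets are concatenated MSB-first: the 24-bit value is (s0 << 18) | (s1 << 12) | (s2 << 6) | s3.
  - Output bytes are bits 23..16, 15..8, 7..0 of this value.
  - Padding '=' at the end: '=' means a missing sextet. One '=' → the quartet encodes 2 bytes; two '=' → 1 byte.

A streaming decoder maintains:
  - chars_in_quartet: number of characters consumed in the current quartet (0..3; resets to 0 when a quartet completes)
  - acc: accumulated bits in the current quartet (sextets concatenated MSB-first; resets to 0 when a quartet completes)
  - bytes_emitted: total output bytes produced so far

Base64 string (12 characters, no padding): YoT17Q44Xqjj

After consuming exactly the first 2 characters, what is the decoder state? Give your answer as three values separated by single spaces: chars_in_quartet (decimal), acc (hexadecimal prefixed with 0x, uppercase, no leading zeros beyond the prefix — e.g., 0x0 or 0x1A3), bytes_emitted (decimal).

After char 0 ('Y'=24): chars_in_quartet=1 acc=0x18 bytes_emitted=0
After char 1 ('o'=40): chars_in_quartet=2 acc=0x628 bytes_emitted=0

Answer: 2 0x628 0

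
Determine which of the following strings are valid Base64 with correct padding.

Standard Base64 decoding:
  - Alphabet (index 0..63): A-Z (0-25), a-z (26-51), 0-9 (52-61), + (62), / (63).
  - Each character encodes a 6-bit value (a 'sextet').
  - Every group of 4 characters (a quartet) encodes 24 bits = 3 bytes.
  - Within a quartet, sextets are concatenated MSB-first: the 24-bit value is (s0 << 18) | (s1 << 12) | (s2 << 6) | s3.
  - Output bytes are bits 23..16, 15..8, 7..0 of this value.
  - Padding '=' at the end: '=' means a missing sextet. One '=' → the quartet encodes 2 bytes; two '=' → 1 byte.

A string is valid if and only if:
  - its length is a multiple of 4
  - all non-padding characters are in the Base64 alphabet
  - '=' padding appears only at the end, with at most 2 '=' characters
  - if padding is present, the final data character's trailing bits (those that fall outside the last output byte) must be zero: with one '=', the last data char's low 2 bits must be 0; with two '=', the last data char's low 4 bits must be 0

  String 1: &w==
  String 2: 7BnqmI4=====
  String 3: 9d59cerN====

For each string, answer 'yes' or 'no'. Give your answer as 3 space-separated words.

String 1: '&w==' → invalid (bad char(s): ['&'])
String 2: '7BnqmI4=====' → invalid (5 pad chars (max 2))
String 3: '9d59cerN====' → invalid (4 pad chars (max 2))

Answer: no no no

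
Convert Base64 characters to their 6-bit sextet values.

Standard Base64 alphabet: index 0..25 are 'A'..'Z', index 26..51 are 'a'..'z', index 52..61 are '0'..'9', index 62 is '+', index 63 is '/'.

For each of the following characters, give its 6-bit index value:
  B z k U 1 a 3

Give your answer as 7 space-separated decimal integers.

'B': A..Z range, ord('B') − ord('A') = 1
'z': a..z range, 26 + ord('z') − ord('a') = 51
'k': a..z range, 26 + ord('k') − ord('a') = 36
'U': A..Z range, ord('U') − ord('A') = 20
'1': 0..9 range, 52 + ord('1') − ord('0') = 53
'a': a..z range, 26 + ord('a') − ord('a') = 26
'3': 0..9 range, 52 + ord('3') − ord('0') = 55

Answer: 1 51 36 20 53 26 55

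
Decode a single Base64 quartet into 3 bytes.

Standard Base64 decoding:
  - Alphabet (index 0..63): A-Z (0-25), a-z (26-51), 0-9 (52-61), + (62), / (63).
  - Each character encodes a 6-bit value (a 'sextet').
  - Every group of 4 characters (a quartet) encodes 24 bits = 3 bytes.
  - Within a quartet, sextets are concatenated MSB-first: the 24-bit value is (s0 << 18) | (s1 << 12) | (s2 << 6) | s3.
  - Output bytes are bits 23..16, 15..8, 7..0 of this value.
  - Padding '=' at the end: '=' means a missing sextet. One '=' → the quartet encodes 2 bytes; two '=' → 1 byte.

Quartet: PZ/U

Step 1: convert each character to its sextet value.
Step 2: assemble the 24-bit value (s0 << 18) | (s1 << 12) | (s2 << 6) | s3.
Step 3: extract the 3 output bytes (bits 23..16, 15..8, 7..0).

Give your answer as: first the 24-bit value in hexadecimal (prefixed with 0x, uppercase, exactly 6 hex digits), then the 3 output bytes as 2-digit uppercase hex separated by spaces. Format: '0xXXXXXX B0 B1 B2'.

Sextets: P=15, Z=25, /=63, U=20
24-bit: (15<<18) | (25<<12) | (63<<6) | 20
      = 0x3C0000 | 0x019000 | 0x000FC0 | 0x000014
      = 0x3D9FD4
Bytes: (v>>16)&0xFF=3D, (v>>8)&0xFF=9F, v&0xFF=D4

Answer: 0x3D9FD4 3D 9F D4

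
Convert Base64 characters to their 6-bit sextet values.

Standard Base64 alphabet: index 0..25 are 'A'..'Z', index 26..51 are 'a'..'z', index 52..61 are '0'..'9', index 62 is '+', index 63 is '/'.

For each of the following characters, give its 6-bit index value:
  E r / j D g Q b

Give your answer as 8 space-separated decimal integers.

Answer: 4 43 63 35 3 32 16 27

Derivation:
'E': A..Z range, ord('E') − ord('A') = 4
'r': a..z range, 26 + ord('r') − ord('a') = 43
'/': index 63
'j': a..z range, 26 + ord('j') − ord('a') = 35
'D': A..Z range, ord('D') − ord('A') = 3
'g': a..z range, 26 + ord('g') − ord('a') = 32
'Q': A..Z range, ord('Q') − ord('A') = 16
'b': a..z range, 26 + ord('b') − ord('a') = 27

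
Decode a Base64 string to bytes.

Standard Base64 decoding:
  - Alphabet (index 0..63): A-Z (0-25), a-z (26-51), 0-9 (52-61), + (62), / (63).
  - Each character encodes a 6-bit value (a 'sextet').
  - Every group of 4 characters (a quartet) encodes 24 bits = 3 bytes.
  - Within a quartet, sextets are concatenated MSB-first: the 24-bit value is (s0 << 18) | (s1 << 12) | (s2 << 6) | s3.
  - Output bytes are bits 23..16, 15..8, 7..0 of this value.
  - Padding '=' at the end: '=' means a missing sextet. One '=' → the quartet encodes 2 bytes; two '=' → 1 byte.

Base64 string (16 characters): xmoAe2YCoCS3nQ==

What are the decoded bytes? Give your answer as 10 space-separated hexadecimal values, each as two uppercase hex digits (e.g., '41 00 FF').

After char 0 ('x'=49): chars_in_quartet=1 acc=0x31 bytes_emitted=0
After char 1 ('m'=38): chars_in_quartet=2 acc=0xC66 bytes_emitted=0
After char 2 ('o'=40): chars_in_quartet=3 acc=0x319A8 bytes_emitted=0
After char 3 ('A'=0): chars_in_quartet=4 acc=0xC66A00 -> emit C6 6A 00, reset; bytes_emitted=3
After char 4 ('e'=30): chars_in_quartet=1 acc=0x1E bytes_emitted=3
After char 5 ('2'=54): chars_in_quartet=2 acc=0x7B6 bytes_emitted=3
After char 6 ('Y'=24): chars_in_quartet=3 acc=0x1ED98 bytes_emitted=3
After char 7 ('C'=2): chars_in_quartet=4 acc=0x7B6602 -> emit 7B 66 02, reset; bytes_emitted=6
After char 8 ('o'=40): chars_in_quartet=1 acc=0x28 bytes_emitted=6
After char 9 ('C'=2): chars_in_quartet=2 acc=0xA02 bytes_emitted=6
After char 10 ('S'=18): chars_in_quartet=3 acc=0x28092 bytes_emitted=6
After char 11 ('3'=55): chars_in_quartet=4 acc=0xA024B7 -> emit A0 24 B7, reset; bytes_emitted=9
After char 12 ('n'=39): chars_in_quartet=1 acc=0x27 bytes_emitted=9
After char 13 ('Q'=16): chars_in_quartet=2 acc=0x9D0 bytes_emitted=9
Padding '==': partial quartet acc=0x9D0 -> emit 9D; bytes_emitted=10

Answer: C6 6A 00 7B 66 02 A0 24 B7 9D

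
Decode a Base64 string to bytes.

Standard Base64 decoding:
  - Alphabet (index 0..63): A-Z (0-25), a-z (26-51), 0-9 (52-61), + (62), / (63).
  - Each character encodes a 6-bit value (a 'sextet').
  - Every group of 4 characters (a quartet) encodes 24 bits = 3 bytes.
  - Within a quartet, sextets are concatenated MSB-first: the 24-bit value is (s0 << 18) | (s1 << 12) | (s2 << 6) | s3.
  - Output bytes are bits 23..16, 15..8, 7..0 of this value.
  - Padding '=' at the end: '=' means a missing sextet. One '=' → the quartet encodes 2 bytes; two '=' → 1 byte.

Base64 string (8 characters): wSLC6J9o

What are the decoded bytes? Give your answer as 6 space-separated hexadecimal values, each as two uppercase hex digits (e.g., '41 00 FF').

Answer: C1 22 C2 E8 9F 68

Derivation:
After char 0 ('w'=48): chars_in_quartet=1 acc=0x30 bytes_emitted=0
After char 1 ('S'=18): chars_in_quartet=2 acc=0xC12 bytes_emitted=0
After char 2 ('L'=11): chars_in_quartet=3 acc=0x3048B bytes_emitted=0
After char 3 ('C'=2): chars_in_quartet=4 acc=0xC122C2 -> emit C1 22 C2, reset; bytes_emitted=3
After char 4 ('6'=58): chars_in_quartet=1 acc=0x3A bytes_emitted=3
After char 5 ('J'=9): chars_in_quartet=2 acc=0xE89 bytes_emitted=3
After char 6 ('9'=61): chars_in_quartet=3 acc=0x3A27D bytes_emitted=3
After char 7 ('o'=40): chars_in_quartet=4 acc=0xE89F68 -> emit E8 9F 68, reset; bytes_emitted=6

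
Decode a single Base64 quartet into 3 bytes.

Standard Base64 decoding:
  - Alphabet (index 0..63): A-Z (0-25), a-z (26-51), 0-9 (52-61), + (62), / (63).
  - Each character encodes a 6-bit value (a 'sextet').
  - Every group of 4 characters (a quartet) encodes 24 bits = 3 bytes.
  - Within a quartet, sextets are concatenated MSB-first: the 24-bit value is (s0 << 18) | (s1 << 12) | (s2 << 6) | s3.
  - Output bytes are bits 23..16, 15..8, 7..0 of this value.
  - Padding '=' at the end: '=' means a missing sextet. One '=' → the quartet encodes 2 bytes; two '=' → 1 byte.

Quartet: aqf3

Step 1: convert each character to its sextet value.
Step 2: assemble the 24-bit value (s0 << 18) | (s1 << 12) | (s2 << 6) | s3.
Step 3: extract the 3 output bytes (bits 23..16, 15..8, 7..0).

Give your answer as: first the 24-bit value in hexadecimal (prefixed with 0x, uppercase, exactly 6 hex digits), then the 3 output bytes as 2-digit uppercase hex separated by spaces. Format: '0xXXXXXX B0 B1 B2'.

Sextets: a=26, q=42, f=31, 3=55
24-bit: (26<<18) | (42<<12) | (31<<6) | 55
      = 0x680000 | 0x02A000 | 0x0007C0 | 0x000037
      = 0x6AA7F7
Bytes: (v>>16)&0xFF=6A, (v>>8)&0xFF=A7, v&0xFF=F7

Answer: 0x6AA7F7 6A A7 F7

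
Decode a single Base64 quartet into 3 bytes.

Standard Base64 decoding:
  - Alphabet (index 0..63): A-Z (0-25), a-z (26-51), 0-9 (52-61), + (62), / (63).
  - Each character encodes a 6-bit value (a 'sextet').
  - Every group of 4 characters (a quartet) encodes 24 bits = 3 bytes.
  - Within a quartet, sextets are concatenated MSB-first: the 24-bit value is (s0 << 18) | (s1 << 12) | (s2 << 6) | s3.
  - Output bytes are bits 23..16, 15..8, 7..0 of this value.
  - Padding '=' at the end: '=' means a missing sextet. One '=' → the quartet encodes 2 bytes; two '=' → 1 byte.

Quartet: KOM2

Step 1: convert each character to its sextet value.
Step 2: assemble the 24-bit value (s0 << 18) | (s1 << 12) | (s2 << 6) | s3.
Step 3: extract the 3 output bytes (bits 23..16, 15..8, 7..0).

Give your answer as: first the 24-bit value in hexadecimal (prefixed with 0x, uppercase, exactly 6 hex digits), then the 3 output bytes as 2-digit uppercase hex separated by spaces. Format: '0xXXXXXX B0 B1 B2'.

Answer: 0x28E336 28 E3 36

Derivation:
Sextets: K=10, O=14, M=12, 2=54
24-bit: (10<<18) | (14<<12) | (12<<6) | 54
      = 0x280000 | 0x00E000 | 0x000300 | 0x000036
      = 0x28E336
Bytes: (v>>16)&0xFF=28, (v>>8)&0xFF=E3, v&0xFF=36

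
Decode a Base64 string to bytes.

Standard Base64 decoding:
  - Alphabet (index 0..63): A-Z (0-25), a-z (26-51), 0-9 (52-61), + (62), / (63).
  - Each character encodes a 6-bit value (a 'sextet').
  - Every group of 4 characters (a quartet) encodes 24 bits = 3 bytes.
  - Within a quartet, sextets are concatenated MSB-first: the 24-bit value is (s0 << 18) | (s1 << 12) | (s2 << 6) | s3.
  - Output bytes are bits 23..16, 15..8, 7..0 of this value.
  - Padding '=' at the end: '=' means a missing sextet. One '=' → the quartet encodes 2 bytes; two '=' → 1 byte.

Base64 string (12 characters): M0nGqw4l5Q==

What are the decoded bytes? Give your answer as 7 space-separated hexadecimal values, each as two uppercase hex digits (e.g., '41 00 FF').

After char 0 ('M'=12): chars_in_quartet=1 acc=0xC bytes_emitted=0
After char 1 ('0'=52): chars_in_quartet=2 acc=0x334 bytes_emitted=0
After char 2 ('n'=39): chars_in_quartet=3 acc=0xCD27 bytes_emitted=0
After char 3 ('G'=6): chars_in_quartet=4 acc=0x3349C6 -> emit 33 49 C6, reset; bytes_emitted=3
After char 4 ('q'=42): chars_in_quartet=1 acc=0x2A bytes_emitted=3
After char 5 ('w'=48): chars_in_quartet=2 acc=0xAB0 bytes_emitted=3
After char 6 ('4'=56): chars_in_quartet=3 acc=0x2AC38 bytes_emitted=3
After char 7 ('l'=37): chars_in_quartet=4 acc=0xAB0E25 -> emit AB 0E 25, reset; bytes_emitted=6
After char 8 ('5'=57): chars_in_quartet=1 acc=0x39 bytes_emitted=6
After char 9 ('Q'=16): chars_in_quartet=2 acc=0xE50 bytes_emitted=6
Padding '==': partial quartet acc=0xE50 -> emit E5; bytes_emitted=7

Answer: 33 49 C6 AB 0E 25 E5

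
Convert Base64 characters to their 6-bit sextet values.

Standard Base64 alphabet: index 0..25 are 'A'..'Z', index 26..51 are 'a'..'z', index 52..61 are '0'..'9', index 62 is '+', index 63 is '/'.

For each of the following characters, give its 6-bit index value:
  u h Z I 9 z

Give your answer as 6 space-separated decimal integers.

Answer: 46 33 25 8 61 51

Derivation:
'u': a..z range, 26 + ord('u') − ord('a') = 46
'h': a..z range, 26 + ord('h') − ord('a') = 33
'Z': A..Z range, ord('Z') − ord('A') = 25
'I': A..Z range, ord('I') − ord('A') = 8
'9': 0..9 range, 52 + ord('9') − ord('0') = 61
'z': a..z range, 26 + ord('z') − ord('a') = 51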